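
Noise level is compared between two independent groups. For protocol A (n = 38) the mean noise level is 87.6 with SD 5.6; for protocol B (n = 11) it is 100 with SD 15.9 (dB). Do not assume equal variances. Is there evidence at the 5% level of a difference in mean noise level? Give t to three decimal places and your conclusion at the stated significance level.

Let group 1 = protocol A, group 2 = protocol B. H0: μ_1 = μ_2; H1: μ_1 ≠ μ_2 (Welch's two-sample t-test, two-sided).
t = (x̄_1 − x̄_2)/√(s_1²/n_1 + s_2²/n_2) = (87.6 − 100)/√(5.6²/38 + 15.9²/11) = -2.541
Welch–Satterthwaite df ≈ 10.73
Two-sided p-value ≈ 0.028
Since p ≈ 0.028 < α = 0.05, reject H0; the evidence is statistically significant.

t = -2.541; reject H0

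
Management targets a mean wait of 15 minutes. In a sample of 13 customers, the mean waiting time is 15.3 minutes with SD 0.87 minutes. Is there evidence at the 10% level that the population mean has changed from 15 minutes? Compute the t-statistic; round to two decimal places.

H0: μ = 15; H1: μ ≠ 15 (one-sample t-test, two-sided).
t = (x̄ − μ₀)/(s/√n) = (15.3 − 15)/(0.87/√13) = 1.24
df = n − 1 = 12
Two-sided p-value ≈ 0.2375
Since p ≈ 0.2375 > α = 0.1, fail to reject H0; the data do not provide sufficient evidence against H0.

1.24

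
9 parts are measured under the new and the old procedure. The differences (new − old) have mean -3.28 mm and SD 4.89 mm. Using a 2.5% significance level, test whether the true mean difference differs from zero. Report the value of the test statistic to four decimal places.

H0: μ_d = 0; H1: μ_d ≠ 0 (paired t-test on the differences, two-sided).
t = d̄/(s_d/√n) = -3.28/(4.89/√9) = -2.0123
df = n − 1 = 8
Two-sided p-value ≈ 0.0790
Since p ≈ 0.0790 > α = 0.025, fail to reject H0; the evidence is not statistically significant.

-2.0123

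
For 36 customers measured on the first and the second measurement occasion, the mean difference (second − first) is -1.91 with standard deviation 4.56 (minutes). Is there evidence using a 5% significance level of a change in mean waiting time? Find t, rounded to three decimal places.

-2.513

H0: μ_d = 0; H1: μ_d ≠ 0 (paired t-test on the differences, two-sided).
t = d̄/(s_d/√n) = -1.91/(4.56/√36) = -2.513
df = n − 1 = 35
Two-sided p-value ≈ 0.0167
Since p ≈ 0.0167 < α = 0.05, reject H0; the data support H1.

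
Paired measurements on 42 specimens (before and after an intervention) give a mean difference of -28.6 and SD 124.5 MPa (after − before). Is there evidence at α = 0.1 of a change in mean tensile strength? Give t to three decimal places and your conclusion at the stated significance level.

H0: μ_d = 0; H1: μ_d ≠ 0 (paired t-test on the differences, two-sided).
t = d̄/(s_d/√n) = -28.6/(124.5/√42) = -1.489
df = n − 1 = 41
Two-sided p-value ≈ 0.144
Since p ≈ 0.144 > α = 0.1, fail to reject H0; the data do not provide sufficient evidence against H0.

t = -1.489; fail to reject H0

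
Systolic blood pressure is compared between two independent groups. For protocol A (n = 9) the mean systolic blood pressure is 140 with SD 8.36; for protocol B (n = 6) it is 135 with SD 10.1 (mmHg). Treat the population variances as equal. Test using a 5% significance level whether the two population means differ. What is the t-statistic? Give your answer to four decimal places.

Let group 1 = protocol A, group 2 = protocol B. H0: μ_1 = μ_2; H1: μ_1 ≠ μ_2 (two-sample pooled-variance t-test, two-sided).
s_p² = [(9−1)·8.36² + (6−1)·10.1²]/(9+6−2) = 82.2436
t = (140 − 135)/√[82.2436·(1/9 + 1/6)] = 1.0461
df = n₁ + n₂ − 2 = 13
Two-sided p-value ≈ 0.3146
Since p ≈ 0.3146 > α = 0.05, fail to reject H0; the evidence is not statistically significant.

1.0461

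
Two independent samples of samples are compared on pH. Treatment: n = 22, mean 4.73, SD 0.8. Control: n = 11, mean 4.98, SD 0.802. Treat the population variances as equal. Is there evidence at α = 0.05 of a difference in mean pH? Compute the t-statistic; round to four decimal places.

Let group 1 = treatment, group 2 = control. H0: μ_1 = μ_2; H1: μ_1 ≠ μ_2 (two-sample pooled-variance t-test, two-sided).
s_p² = [(22−1)·0.8² + (11−1)·0.802²]/(22+11−2) = 0.641034
t = (4.73 − 4.98)/√[0.641034·(1/22 + 1/11)] = -0.8456
df = n₁ + n₂ − 2 = 31
Two-sided p-value ≈ 0.4043
Since p ≈ 0.4043 > α = 0.05, fail to reject H0; the evidence is not statistically significant.

-0.8456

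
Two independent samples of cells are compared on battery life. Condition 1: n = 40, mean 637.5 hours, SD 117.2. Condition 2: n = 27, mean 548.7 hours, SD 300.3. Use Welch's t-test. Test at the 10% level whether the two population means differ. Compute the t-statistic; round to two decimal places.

1.46

Let group 1 = condition 1, group 2 = condition 2. H0: μ_1 = μ_2; H1: μ_1 ≠ μ_2 (Welch's two-sample t-test, two-sided).
t = (x̄_1 − x̄_2)/√(s_1²/n_1 + s_2²/n_2) = (637.5 − 548.7)/√(117.2²/40 + 300.3²/27) = 1.46
Welch–Satterthwaite df ≈ 31.40
Two-sided p-value ≈ 0.153
Since p ≈ 0.153 > α = 0.1, fail to reject H0; the evidence is not statistically significant.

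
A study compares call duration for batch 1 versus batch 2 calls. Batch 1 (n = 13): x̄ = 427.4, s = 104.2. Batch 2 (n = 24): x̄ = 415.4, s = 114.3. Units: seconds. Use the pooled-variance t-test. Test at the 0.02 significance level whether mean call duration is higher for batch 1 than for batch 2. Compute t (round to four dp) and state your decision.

t = 0.3141; fail to reject H0

Let group 1 = batch 1, group 2 = batch 2. H0: μ_1 = μ_2; H1: μ_1 > μ_2 (two-sample pooled-variance t-test, right-tailed).
s_p² = [(13−1)·104.2² + (24−1)·114.3²]/(13+24−2) = 12307.9
t = (427.4 − 415.4)/√[12307.9·(1/13 + 1/24)] = 0.3141
df = n₁ + n₂ − 2 = 35
p-value = P(T ≥ 0.3141) ≈ 0.378
Since p ≈ 0.378 > α = 0.02, fail to reject H0; the data do not provide sufficient evidence against H0.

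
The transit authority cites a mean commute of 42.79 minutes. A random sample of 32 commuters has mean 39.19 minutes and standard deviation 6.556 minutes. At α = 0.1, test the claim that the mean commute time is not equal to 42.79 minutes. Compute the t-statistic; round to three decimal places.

H0: μ = 42.79; H1: μ ≠ 42.79 (one-sample t-test, two-sided).
t = (x̄ − μ₀)/(s/√n) = (39.19 − 42.79)/(6.556/√32) = -3.106
df = n − 1 = 31
Two-sided p-value ≈ 0.004
Since p ≈ 0.004 < α = 0.1, reject H0; the data support H1.

-3.106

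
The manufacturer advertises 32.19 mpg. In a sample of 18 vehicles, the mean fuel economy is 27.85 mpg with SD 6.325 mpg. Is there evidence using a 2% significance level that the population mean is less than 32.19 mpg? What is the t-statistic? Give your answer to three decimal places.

H0: μ = 32.19; H1: μ < 32.19 (one-sample t-test, left-tailed).
t = (x̄ − μ₀)/(s/√n) = (27.85 − 32.19)/(6.325/√18) = -2.911
df = n − 1 = 17
p-value = P(T ≤ -2.911) ≈ 0.0049
Since p ≈ 0.0049 < α = 0.02, reject H0; the evidence is statistically significant.

-2.911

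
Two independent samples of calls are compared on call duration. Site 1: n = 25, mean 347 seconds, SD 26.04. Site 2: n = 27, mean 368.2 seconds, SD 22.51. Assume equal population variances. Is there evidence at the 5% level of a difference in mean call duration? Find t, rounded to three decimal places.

-3.147

Let group 1 = site 1, group 2 = site 2. H0: μ_1 = μ_2; H1: μ_1 ≠ μ_2 (two-sample pooled-variance t-test, two-sided).
s_p² = [(25−1)·26.04² + (27−1)·22.51²]/(25+27−2) = 588.963
t = (347 − 368.2)/√[588.963·(1/25 + 1/27)] = -3.147
df = n₁ + n₂ − 2 = 50
Two-sided p-value ≈ 0.003
Since p ≈ 0.003 < α = 0.05, reject H0; the evidence is statistically significant.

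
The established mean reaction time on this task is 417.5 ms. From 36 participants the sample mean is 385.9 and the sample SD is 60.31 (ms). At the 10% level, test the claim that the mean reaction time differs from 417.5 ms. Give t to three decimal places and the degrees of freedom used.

t = -3.144, df = 35

H0: μ = 417.5; H1: μ ≠ 417.5 (one-sample t-test, two-sided).
t = (x̄ − μ₀)/(s/√n) = (385.9 − 417.5)/(60.31/√36) = -3.144
df = n − 1 = 35
Two-sided p-value ≈ 0.0034
Since p ≈ 0.0034 < α = 0.1, reject H0; the data support H1.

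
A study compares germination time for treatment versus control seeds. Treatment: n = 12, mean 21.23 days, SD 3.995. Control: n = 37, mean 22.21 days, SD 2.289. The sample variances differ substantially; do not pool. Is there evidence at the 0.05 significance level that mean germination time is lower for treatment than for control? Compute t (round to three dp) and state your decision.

Let group 1 = treatment, group 2 = control. H0: μ_1 = μ_2; H1: μ_1 < μ_2 (Welch's two-sample t-test, left-tailed).
t = (x̄_1 − x̄_2)/√(s_1²/n_1 + s_2²/n_2) = (21.23 − 22.21)/√(3.995²/12 + 2.289²/37) = -0.808
Welch–Satterthwaite df ≈ 13.42
p-value = P(T ≤ -0.808) ≈ 0.2166
Since p ≈ 0.2166 > α = 0.05, fail to reject H0; the evidence is not statistically significant.

t = -0.808; fail to reject H0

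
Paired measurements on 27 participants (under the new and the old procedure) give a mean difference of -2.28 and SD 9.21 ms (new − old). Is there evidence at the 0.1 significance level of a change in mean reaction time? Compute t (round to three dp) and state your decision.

t = -1.286; fail to reject H0

H0: μ_d = 0; H1: μ_d ≠ 0 (paired t-test on the differences, two-sided).
t = d̄/(s_d/√n) = -2.28/(9.21/√27) = -1.286
df = n − 1 = 26
Two-sided p-value ≈ 0.2097
Since p ≈ 0.2097 > α = 0.1, fail to reject H0; the evidence is not statistically significant.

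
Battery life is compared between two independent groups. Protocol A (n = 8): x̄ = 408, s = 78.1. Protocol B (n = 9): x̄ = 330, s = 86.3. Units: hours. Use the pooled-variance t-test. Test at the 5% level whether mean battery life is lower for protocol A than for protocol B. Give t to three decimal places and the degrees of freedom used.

Let group 1 = protocol A, group 2 = protocol B. H0: μ_1 = μ_2; H1: μ_1 < μ_2 (two-sample pooled-variance t-test, left-tailed).
s_p² = [(8−1)·78.1² + (9−1)·86.3²]/(8+9−2) = 6818.59
t = (408 − 330)/√[6818.59·(1/8 + 1/9)] = 1.944
df = n₁ + n₂ − 2 = 15
p-value = P(T ≤ 1.944) ≈ 0.965
Since p ≈ 0.965 > α = 0.05, fail to reject H0; the data do not provide sufficient evidence against H0.

t = 1.944, df = 15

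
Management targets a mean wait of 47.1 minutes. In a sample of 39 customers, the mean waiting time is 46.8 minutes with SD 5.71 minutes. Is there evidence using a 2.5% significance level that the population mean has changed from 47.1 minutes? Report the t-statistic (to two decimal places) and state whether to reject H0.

t = -0.33; fail to reject H0

H0: μ = 47.1; H1: μ ≠ 47.1 (one-sample t-test, two-sided).
t = (x̄ − μ₀)/(s/√n) = (46.8 − 47.1)/(5.71/√39) = -0.33
df = n − 1 = 38
Two-sided p-value ≈ 0.745
Since p ≈ 0.745 > α = 0.025, fail to reject H0; the evidence is not statistically significant.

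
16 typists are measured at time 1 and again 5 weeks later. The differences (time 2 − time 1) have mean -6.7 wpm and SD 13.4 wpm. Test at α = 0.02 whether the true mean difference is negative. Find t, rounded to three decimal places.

H0: μ_d = 0; H1: μ_d < 0 (paired t-test on the differences, left-tailed).
t = d̄/(s_d/√n) = -6.7/(13.4/√16) = -2.000
df = n − 1 = 15
p-value = P(T ≤ -2.000) ≈ 0.032
Since p ≈ 0.032 > α = 0.02, fail to reject H0; the evidence is not statistically significant.

-2.000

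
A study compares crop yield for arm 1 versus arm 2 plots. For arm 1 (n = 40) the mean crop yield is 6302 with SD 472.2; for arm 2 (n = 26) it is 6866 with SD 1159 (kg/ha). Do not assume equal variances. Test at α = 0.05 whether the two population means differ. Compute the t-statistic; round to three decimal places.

Let group 1 = arm 1, group 2 = arm 2. H0: μ_1 = μ_2; H1: μ_1 ≠ μ_2 (Welch's two-sample t-test, two-sided).
t = (x̄_1 − x̄_2)/√(s_1²/n_1 + s_2²/n_2) = (6302 − 6866)/√(472.2²/40 + 1159²/26) = -2.357
Welch–Satterthwaite df ≈ 30.46
Two-sided p-value ≈ 0.0250
Since p ≈ 0.0250 < α = 0.05, reject H0; the data support H1.

-2.357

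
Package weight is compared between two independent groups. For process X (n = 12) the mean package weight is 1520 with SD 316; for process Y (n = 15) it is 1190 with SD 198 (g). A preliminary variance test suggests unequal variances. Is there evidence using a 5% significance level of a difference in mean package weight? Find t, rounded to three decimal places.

Let group 1 = process X, group 2 = process Y. H0: μ_1 = μ_2; H1: μ_1 ≠ μ_2 (Welch's two-sample t-test, two-sided).
t = (x̄_1 − x̄_2)/√(s_1²/n_1 + s_2²/n_2) = (1520 − 1190)/√(316²/12 + 198²/15) = 3.156
Welch–Satterthwaite df ≈ 17.63
Two-sided p-value ≈ 0.006
Since p ≈ 0.006 < α = 0.05, reject H0; the evidence is statistically significant.

3.156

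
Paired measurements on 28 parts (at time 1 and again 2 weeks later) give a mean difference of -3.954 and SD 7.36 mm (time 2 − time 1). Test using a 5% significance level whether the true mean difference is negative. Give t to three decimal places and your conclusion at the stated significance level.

t = -2.843; reject H0

H0: μ_d = 0; H1: μ_d < 0 (paired t-test on the differences, left-tailed).
t = d̄/(s_d/√n) = -3.954/(7.36/√28) = -2.843
df = n − 1 = 27
p-value = P(T ≤ -2.843) ≈ 0.0042
Since p ≈ 0.0042 < α = 0.05, reject H0; the data support H1.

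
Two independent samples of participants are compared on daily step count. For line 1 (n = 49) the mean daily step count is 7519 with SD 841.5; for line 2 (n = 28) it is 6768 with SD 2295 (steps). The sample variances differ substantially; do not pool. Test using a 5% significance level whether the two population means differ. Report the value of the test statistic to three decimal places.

Let group 1 = line 1, group 2 = line 2. H0: μ_1 = μ_2; H1: μ_1 ≠ μ_2 (Welch's two-sample t-test, two-sided).
t = (x̄_1 − x̄_2)/√(s_1²/n_1 + s_2²/n_2) = (7519 − 6768)/√(841.5²/49 + 2295²/28) = 1.669
Welch–Satterthwaite df ≈ 31.20
Two-sided p-value ≈ 0.1052
Since p ≈ 0.1052 > α = 0.05, fail to reject H0; the data do not provide sufficient evidence against H0.

1.669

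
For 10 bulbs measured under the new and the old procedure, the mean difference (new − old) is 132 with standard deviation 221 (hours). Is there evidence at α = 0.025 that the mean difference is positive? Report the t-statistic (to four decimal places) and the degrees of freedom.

t = 1.8888, df = 9

H0: μ_d = 0; H1: μ_d > 0 (paired t-test on the differences, right-tailed).
t = d̄/(s_d/√n) = 132/(221/√10) = 1.8888
df = n − 1 = 9
p-value = P(T ≥ 1.8888) ≈ 0.046
Since p ≈ 0.046 > α = 0.025, fail to reject H0; the data do not provide sufficient evidence against H0.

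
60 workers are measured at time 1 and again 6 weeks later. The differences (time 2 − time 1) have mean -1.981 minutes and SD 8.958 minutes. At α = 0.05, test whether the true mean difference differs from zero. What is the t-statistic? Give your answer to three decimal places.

H0: μ_d = 0; H1: μ_d ≠ 0 (paired t-test on the differences, two-sided).
t = d̄/(s_d/√n) = -1.981/(8.958/√60) = -1.713
df = n − 1 = 59
Two-sided p-value ≈ 0.092
Since p ≈ 0.092 > α = 0.05, fail to reject H0; the data do not provide sufficient evidence against H0.

-1.713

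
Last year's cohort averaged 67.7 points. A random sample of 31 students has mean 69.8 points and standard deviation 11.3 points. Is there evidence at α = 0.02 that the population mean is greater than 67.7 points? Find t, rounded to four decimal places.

H0: μ = 67.7; H1: μ > 67.7 (one-sample t-test, right-tailed).
t = (x̄ − μ₀)/(s/√n) = (69.8 − 67.7)/(11.3/√31) = 1.0347
df = n − 1 = 30
p-value = P(T ≥ 1.0347) ≈ 0.155
Since p ≈ 0.155 > α = 0.02, fail to reject H0; the data do not provide sufficient evidence against H0.

1.0347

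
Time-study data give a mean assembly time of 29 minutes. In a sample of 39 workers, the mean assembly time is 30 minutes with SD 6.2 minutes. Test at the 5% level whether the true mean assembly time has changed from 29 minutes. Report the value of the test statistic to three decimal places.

H0: μ = 29; H1: μ ≠ 29 (one-sample t-test, two-sided).
t = (x̄ − μ₀)/(s/√n) = (30 − 29)/(6.2/√39) = 1.007
df = n − 1 = 38
Two-sided p-value ≈ 0.3202
Since p ≈ 0.3202 > α = 0.05, fail to reject H0; the evidence is not statistically significant.

1.007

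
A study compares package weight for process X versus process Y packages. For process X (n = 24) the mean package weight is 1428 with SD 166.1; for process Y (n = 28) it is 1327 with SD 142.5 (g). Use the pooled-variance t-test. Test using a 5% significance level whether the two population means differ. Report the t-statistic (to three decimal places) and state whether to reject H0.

Let group 1 = process X, group 2 = process Y. H0: μ_1 = μ_2; H1: μ_1 ≠ μ_2 (two-sample pooled-variance t-test, two-sided).
s_p² = [(24−1)·166.1² + (28−1)·142.5²]/(24+28−2) = 23656.4
t = (1428 − 1327)/√[23656.4·(1/24 + 1/28)] = 2.361
df = n₁ + n₂ − 2 = 50
Two-sided p-value ≈ 0.0222
Since p ≈ 0.0222 < α = 0.05, reject H0; the evidence is statistically significant.

t = 2.361; reject H0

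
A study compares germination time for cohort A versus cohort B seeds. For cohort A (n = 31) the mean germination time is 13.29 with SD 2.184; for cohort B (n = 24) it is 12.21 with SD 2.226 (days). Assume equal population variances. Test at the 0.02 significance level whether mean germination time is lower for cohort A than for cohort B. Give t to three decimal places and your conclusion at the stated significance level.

Let group 1 = cohort A, group 2 = cohort B. H0: μ_1 = μ_2; H1: μ_1 < μ_2 (two-sample pooled-variance t-test, left-tailed).
s_p² = [(31−1)·2.184² + (24−1)·2.226²]/(31+24−2) = 4.85023
t = (13.29 − 12.21)/√[4.85023·(1/31 + 1/24)] = 1.804
df = n₁ + n₂ − 2 = 53
p-value = P(T ≤ 1.804) ≈ 0.9615
Since p ≈ 0.9615 > α = 0.02, fail to reject H0; the data do not provide sufficient evidence against H0.

t = 1.804; fail to reject H0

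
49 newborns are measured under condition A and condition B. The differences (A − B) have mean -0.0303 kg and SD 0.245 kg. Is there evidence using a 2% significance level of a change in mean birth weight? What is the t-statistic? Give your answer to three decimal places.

-0.866

H0: μ_d = 0; H1: μ_d ≠ 0 (paired t-test on the differences, two-sided).
t = d̄/(s_d/√n) = -0.0303/(0.245/√49) = -0.866
df = n − 1 = 48
Two-sided p-value ≈ 0.3910
Since p ≈ 0.3910 > α = 0.02, fail to reject H0; the evidence is not statistically significant.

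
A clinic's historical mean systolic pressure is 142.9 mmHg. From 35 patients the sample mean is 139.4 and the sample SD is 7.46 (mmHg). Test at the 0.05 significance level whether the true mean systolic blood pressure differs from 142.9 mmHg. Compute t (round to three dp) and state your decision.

t = -2.776; reject H0

H0: μ = 142.9; H1: μ ≠ 142.9 (one-sample t-test, two-sided).
t = (x̄ − μ₀)/(s/√n) = (139.4 − 142.9)/(7.46/√35) = -2.776
df = n − 1 = 34
Two-sided p-value ≈ 0.0089
Since p ≈ 0.0089 < α = 0.05, reject H0; the evidence is statistically significant.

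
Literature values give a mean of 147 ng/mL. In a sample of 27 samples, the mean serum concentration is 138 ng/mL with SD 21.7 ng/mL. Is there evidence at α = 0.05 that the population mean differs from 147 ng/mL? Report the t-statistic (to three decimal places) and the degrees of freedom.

t = -2.155, df = 26

H0: μ = 147; H1: μ ≠ 147 (one-sample t-test, two-sided).
t = (x̄ − μ₀)/(s/√n) = (138 − 147)/(21.7/√27) = -2.155
df = n − 1 = 26
Two-sided p-value ≈ 0.0406
Since p ≈ 0.0406 < α = 0.05, reject H0; the data support H1.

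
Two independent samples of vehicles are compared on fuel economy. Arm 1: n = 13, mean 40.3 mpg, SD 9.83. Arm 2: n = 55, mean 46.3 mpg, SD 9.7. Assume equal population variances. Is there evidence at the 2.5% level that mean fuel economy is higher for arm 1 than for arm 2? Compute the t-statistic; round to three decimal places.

-2.001

Let group 1 = arm 1, group 2 = arm 2. H0: μ_1 = μ_2; H1: μ_1 > μ_2 (two-sample pooled-variance t-test, right-tailed).
s_p² = [(13−1)·9.83² + (55−1)·9.7²]/(13+55−2) = 94.5516
t = (40.3 − 46.3)/√[94.5516·(1/13 + 1/55)] = -2.001
df = n₁ + n₂ − 2 = 66
p-value = P(T ≥ -2.001) ≈ 0.9752
Since p ≈ 0.9752 > α = 0.025, fail to reject H0; the data do not provide sufficient evidence against H0.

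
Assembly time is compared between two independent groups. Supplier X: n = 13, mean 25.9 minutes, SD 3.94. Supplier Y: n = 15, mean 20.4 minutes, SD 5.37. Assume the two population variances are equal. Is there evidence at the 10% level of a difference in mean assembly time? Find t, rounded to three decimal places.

Let group 1 = supplier X, group 2 = supplier Y. H0: μ_1 = μ_2; H1: μ_1 ≠ μ_2 (two-sample pooled-variance t-test, two-sided).
s_p² = [(13−1)·3.94² + (15−1)·5.37²]/(13+15−2) = 22.6923
t = (25.9 − 20.4)/√[22.6923·(1/13 + 1/15)] = 3.047
df = n₁ + n₂ − 2 = 26
Two-sided p-value ≈ 0.005
Since p ≈ 0.005 < α = 0.1, reject H0; the data support H1.

3.047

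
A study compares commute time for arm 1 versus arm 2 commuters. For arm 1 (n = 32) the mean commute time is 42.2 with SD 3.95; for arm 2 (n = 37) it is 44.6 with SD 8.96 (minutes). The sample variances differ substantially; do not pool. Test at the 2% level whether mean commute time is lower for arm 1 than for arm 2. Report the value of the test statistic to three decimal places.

-1.472

Let group 1 = arm 1, group 2 = arm 2. H0: μ_1 = μ_2; H1: μ_1 < μ_2 (Welch's two-sample t-test, left-tailed).
t = (x̄_1 − x̄_2)/√(s_1²/n_1 + s_2²/n_2) = (42.2 − 44.6)/√(3.95²/32 + 8.96²/37) = -1.472
Welch–Satterthwaite df ≈ 51.01
p-value = P(T ≤ -1.472) ≈ 0.074
Since p ≈ 0.074 > α = 0.02, fail to reject H0; the data do not provide sufficient evidence against H0.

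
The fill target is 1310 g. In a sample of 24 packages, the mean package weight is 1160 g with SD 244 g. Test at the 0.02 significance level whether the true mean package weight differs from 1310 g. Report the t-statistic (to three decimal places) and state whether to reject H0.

H0: μ = 1310; H1: μ ≠ 1310 (one-sample t-test, two-sided).
t = (x̄ − μ₀)/(s/√n) = (1160 − 1310)/(244/√24) = -3.012
df = n − 1 = 23
Two-sided p-value ≈ 0.0062
Since p ≈ 0.0062 < α = 0.02, reject H0; the evidence is statistically significant.

t = -3.012; reject H0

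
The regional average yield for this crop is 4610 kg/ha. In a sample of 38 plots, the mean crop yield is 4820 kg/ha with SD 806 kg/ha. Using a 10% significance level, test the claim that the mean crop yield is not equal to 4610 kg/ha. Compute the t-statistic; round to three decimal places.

1.606

H0: μ = 4610; H1: μ ≠ 4610 (one-sample t-test, two-sided).
t = (x̄ − μ₀)/(s/√n) = (4820 − 4610)/(806/√38) = 1.606
df = n − 1 = 37
Two-sided p-value ≈ 0.117
Since p ≈ 0.117 > α = 0.1, fail to reject H0; the evidence is not statistically significant.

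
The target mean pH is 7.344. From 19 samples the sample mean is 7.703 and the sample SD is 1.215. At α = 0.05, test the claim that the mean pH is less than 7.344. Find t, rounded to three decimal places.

H0: μ = 7.344; H1: μ < 7.344 (one-sample t-test, left-tailed).
t = (x̄ − μ₀)/(s/√n) = (7.703 − 7.344)/(1.215/√19) = 1.288
df = n − 1 = 18
p-value = P(T ≤ 1.288) ≈ 0.893
Since p ≈ 0.893 > α = 0.05, fail to reject H0; the data do not provide sufficient evidence against H0.

1.288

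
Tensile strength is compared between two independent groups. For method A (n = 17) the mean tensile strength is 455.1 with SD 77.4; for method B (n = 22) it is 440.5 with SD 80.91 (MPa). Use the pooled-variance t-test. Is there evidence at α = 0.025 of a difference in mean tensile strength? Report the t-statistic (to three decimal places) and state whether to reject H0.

t = 0.569; fail to reject H0

Let group 1 = method A, group 2 = method B. H0: μ_1 = μ_2; H1: μ_1 ≠ μ_2 (two-sample pooled-variance t-test, two-sided).
s_p² = [(17−1)·77.4² + (22−1)·80.91²]/(17+22−2) = 6306.14
t = (455.1 − 440.5)/√[6306.14·(1/17 + 1/22)] = 0.569
df = n₁ + n₂ − 2 = 37
Two-sided p-value ≈ 0.5726
Since p ≈ 0.5726 > α = 0.025, fail to reject H0; the data do not provide sufficient evidence against H0.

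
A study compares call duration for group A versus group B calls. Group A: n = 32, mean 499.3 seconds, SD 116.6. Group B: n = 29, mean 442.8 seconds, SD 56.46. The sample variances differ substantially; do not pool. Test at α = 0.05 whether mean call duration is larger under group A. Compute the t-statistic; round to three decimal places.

2.443

Let group 1 = group A, group 2 = group B. H0: μ_1 = μ_2; H1: μ_1 > μ_2 (Welch's two-sample t-test, right-tailed).
t = (x̄_1 − x̄_2)/√(s_1²/n_1 + s_2²/n_2) = (499.3 − 442.8)/√(116.6²/32 + 56.46²/29) = 2.443
Welch–Satterthwaite df ≈ 45.73
p-value = P(T ≥ 2.443) ≈ 0.009
Since p ≈ 0.009 < α = 0.05, reject H0; the evidence is statistically significant.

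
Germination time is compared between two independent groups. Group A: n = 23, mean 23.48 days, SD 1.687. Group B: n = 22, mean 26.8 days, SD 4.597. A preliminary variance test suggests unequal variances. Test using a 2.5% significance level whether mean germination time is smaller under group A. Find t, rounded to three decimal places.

Let group 1 = group A, group 2 = group B. H0: μ_1 = μ_2; H1: μ_1 < μ_2 (Welch's two-sample t-test, left-tailed).
t = (x̄_1 − x̄_2)/√(s_1²/n_1 + s_2²/n_2) = (23.48 − 26.8)/√(1.687²/23 + 4.597²/22) = -3.188
Welch–Satterthwaite df ≈ 26.34
p-value = P(T ≤ -3.188) ≈ 0.0018
Since p ≈ 0.0018 < α = 0.025, reject H0; the evidence is statistically significant.

-3.188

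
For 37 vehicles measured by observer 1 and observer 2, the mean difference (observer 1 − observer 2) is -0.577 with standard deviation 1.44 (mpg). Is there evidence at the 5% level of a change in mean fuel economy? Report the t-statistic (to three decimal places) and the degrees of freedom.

t = -2.437, df = 36

H0: μ_d = 0; H1: μ_d ≠ 0 (paired t-test on the differences, two-sided).
t = d̄/(s_d/√n) = -0.577/(1.44/√37) = -2.437
df = n − 1 = 36
Two-sided p-value ≈ 0.0199
Since p ≈ 0.0199 < α = 0.05, reject H0; the evidence is statistically significant.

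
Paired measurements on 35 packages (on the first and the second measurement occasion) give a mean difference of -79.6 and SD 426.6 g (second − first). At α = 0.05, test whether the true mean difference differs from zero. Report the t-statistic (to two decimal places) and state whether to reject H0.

t = -1.10; fail to reject H0

H0: μ_d = 0; H1: μ_d ≠ 0 (paired t-test on the differences, two-sided).
t = d̄/(s_d/√n) = -79.6/(426.6/√35) = -1.10
df = n − 1 = 34
Two-sided p-value ≈ 0.2774
Since p ≈ 0.2774 > α = 0.05, fail to reject H0; the evidence is not statistically significant.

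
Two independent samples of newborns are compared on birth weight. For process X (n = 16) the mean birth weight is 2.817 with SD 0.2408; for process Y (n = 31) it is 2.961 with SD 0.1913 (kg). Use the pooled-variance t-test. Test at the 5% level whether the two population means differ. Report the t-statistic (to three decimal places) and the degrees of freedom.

t = -2.237, df = 45

Let group 1 = process X, group 2 = process Y. H0: μ_1 = μ_2; H1: μ_1 ≠ μ_2 (two-sample pooled-variance t-test, two-sided).
s_p² = [(16−1)·0.2408² + (31−1)·0.1913²]/(16+31−2) = 0.0437253
t = (2.817 − 2.961)/√[0.0437253·(1/16 + 1/31)] = -2.237
df = n₁ + n₂ − 2 = 45
Two-sided p-value ≈ 0.030
Since p ≈ 0.030 < α = 0.05, reject H0; the evidence is statistically significant.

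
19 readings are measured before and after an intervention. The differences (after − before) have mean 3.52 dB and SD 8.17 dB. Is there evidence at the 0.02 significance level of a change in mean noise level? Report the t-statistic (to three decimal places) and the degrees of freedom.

H0: μ_d = 0; H1: μ_d ≠ 0 (paired t-test on the differences, two-sided).
t = d̄/(s_d/√n) = 3.52/(8.17/√19) = 1.878
df = n − 1 = 18
Two-sided p-value ≈ 0.077
Since p ≈ 0.077 > α = 0.02, fail to reject H0; the evidence is not statistically significant.

t = 1.878, df = 18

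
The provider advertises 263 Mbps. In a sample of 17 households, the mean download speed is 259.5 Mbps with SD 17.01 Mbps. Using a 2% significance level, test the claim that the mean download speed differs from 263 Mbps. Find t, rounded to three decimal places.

H0: μ = 263; H1: μ ≠ 263 (one-sample t-test, two-sided).
t = (x̄ − μ₀)/(s/√n) = (259.5 − 263)/(17.01/√17) = -0.848
df = n − 1 = 16
Two-sided p-value ≈ 0.4087
Since p ≈ 0.4087 > α = 0.02, fail to reject H0; the data do not provide sufficient evidence against H0.

-0.848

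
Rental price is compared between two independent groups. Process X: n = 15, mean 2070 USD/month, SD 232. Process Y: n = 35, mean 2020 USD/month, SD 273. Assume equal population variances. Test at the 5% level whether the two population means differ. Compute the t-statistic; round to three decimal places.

Let group 1 = process X, group 2 = process Y. H0: μ_1 = μ_2; H1: μ_1 ≠ μ_2 (two-sample pooled-variance t-test, two-sided).
s_p² = [(15−1)·232² + (35−1)·273²]/(15+35−2) = 68490
t = (2070 − 2020)/√[68490·(1/15 + 1/35)] = 0.619
df = n₁ + n₂ − 2 = 48
Two-sided p-value ≈ 0.539
Since p ≈ 0.539 > α = 0.05, fail to reject H0; the evidence is not statistically significant.

0.619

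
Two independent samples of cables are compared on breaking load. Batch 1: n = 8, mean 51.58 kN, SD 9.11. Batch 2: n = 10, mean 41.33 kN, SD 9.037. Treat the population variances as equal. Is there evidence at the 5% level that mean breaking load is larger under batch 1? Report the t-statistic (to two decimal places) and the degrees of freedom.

Let group 1 = batch 1, group 2 = batch 2. H0: μ_1 = μ_2; H1: μ_1 > μ_2 (two-sample pooled-variance t-test, right-tailed).
s_p² = [(8−1)·9.11² + (10−1)·9.037²]/(8+10−2) = 82.2469
t = (51.58 − 41.33)/√[82.2469·(1/8 + 1/10)] = 2.38
df = n₁ + n₂ − 2 = 16
p-value = P(T ≥ 2.38) ≈ 0.015
Since p ≈ 0.015 < α = 0.05, reject H0; the data support H1.

t = 2.38, df = 16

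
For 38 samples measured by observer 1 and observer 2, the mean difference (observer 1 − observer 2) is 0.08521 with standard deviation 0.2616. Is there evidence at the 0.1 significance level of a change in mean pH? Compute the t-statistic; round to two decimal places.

H0: μ_d = 0; H1: μ_d ≠ 0 (paired t-test on the differences, two-sided).
t = d̄/(s_d/√n) = 0.08521/(0.2616/√38) = 2.01
df = n − 1 = 37
Two-sided p-value ≈ 0.052
Since p ≈ 0.052 < α = 0.1, reject H0; the data support H1.

2.01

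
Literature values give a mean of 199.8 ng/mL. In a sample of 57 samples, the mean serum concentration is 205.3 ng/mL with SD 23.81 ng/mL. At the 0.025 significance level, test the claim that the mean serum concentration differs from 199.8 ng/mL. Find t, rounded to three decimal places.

H0: μ = 199.8; H1: μ ≠ 199.8 (one-sample t-test, two-sided).
t = (x̄ − μ₀)/(s/√n) = (205.3 − 199.8)/(23.81/√57) = 1.744
df = n − 1 = 56
Two-sided p-value ≈ 0.0867
Since p ≈ 0.0867 > α = 0.025, fail to reject H0; the evidence is not statistically significant.

1.744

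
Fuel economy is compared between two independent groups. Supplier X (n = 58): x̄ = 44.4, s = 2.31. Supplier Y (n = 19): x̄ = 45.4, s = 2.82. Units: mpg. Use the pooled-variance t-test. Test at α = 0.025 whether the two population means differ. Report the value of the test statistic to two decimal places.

-1.55

Let group 1 = supplier X, group 2 = supplier Y. H0: μ_1 = μ_2; H1: μ_1 ≠ μ_2 (two-sample pooled-variance t-test, two-sided).
s_p² = [(58−1)·2.31² + (19−1)·2.82²]/(58+19−2) = 5.96401
t = (44.4 − 45.4)/√[5.96401·(1/58 + 1/19)] = -1.55
df = n₁ + n₂ − 2 = 75
Two-sided p-value ≈ 0.1256
Since p ≈ 0.1256 > α = 0.025, fail to reject H0; the data do not provide sufficient evidence against H0.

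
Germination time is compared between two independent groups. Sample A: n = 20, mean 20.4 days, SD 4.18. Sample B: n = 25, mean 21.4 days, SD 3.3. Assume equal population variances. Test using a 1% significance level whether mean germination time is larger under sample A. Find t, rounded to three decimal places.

Let group 1 = sample A, group 2 = sample B. H0: μ_1 = μ_2; H1: μ_1 > μ_2 (two-sample pooled-variance t-test, right-tailed).
s_p² = [(20−1)·4.18² + (25−1)·3.3²]/(20+25−2) = 13.7985
t = (20.4 − 21.4)/√[13.7985·(1/20 + 1/25)] = -0.897
df = n₁ + n₂ − 2 = 43
p-value = P(T ≥ -0.897) ≈ 0.813
Since p ≈ 0.813 > α = 0.01, fail to reject H0; the data do not provide sufficient evidence against H0.

-0.897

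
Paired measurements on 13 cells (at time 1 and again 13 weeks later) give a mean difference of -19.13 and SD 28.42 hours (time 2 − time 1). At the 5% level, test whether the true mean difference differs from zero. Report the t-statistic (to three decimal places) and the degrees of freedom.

t = -2.427, df = 12

H0: μ_d = 0; H1: μ_d ≠ 0 (paired t-test on the differences, two-sided).
t = d̄/(s_d/√n) = -19.13/(28.42/√13) = -2.427
df = n − 1 = 12
Two-sided p-value ≈ 0.0319
Since p ≈ 0.0319 < α = 0.05, reject H0; the evidence is statistically significant.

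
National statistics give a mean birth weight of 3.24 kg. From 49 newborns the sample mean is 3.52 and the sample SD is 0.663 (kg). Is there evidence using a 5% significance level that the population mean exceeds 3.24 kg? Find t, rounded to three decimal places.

2.956

H0: μ = 3.24; H1: μ > 3.24 (one-sample t-test, right-tailed).
t = (x̄ − μ₀)/(s/√n) = (3.52 − 3.24)/(0.663/√49) = 2.956
df = n − 1 = 48
p-value = P(T ≥ 2.956) ≈ 0.0024
Since p ≈ 0.0024 < α = 0.05, reject H0; the data support H1.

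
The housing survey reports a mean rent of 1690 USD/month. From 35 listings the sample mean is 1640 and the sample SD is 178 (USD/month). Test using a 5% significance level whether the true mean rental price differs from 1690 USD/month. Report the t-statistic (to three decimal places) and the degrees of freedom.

t = -1.662, df = 34

H0: μ = 1690; H1: μ ≠ 1690 (one-sample t-test, two-sided).
t = (x̄ − μ₀)/(s/√n) = (1640 − 1690)/(178/√35) = -1.662
df = n − 1 = 34
Two-sided p-value ≈ 0.1057
Since p ≈ 0.1057 > α = 0.05, fail to reject H0; the data do not provide sufficient evidence against H0.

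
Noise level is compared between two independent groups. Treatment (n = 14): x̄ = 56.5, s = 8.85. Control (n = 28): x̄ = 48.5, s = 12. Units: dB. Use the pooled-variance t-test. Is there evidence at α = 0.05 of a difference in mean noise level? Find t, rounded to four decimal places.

2.2068

Let group 1 = treatment, group 2 = control. H0: μ_1 = μ_2; H1: μ_1 ≠ μ_2 (two-sample pooled-variance t-test, two-sided).
s_p² = [(14−1)·8.85² + (28−1)·12²]/(14+28−2) = 122.655
t = (56.5 − 48.5)/√[122.655·(1/14 + 1/28)] = 2.2068
df = n₁ + n₂ − 2 = 40
Two-sided p-value ≈ 0.033
Since p ≈ 0.033 < α = 0.05, reject H0; the evidence is statistically significant.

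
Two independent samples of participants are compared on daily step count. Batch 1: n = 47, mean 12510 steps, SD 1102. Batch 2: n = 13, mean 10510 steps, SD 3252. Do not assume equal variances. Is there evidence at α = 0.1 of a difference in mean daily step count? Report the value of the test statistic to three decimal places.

2.183

Let group 1 = batch 1, group 2 = batch 2. H0: μ_1 = μ_2; H1: μ_1 ≠ μ_2 (Welch's two-sample t-test, two-sided).
t = (x̄_1 − x̄_2)/√(s_1²/n_1 + s_2²/n_2) = (12510 − 10510)/√(1102²/47 + 3252²/13) = 2.183
Welch–Satterthwaite df ≈ 12.77
Two-sided p-value ≈ 0.048
Since p ≈ 0.048 < α = 0.1, reject H0; the evidence is statistically significant.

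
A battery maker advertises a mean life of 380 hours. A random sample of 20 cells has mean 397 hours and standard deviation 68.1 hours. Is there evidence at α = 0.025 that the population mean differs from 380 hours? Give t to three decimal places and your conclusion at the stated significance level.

H0: μ = 380; H1: μ ≠ 380 (one-sample t-test, two-sided).
t = (x̄ − μ₀)/(s/√n) = (397 − 380)/(68.1/√20) = 1.116
df = n − 1 = 19
Two-sided p-value ≈ 0.278
Since p ≈ 0.278 > α = 0.025, fail to reject H0; the evidence is not statistically significant.

t = 1.116; fail to reject H0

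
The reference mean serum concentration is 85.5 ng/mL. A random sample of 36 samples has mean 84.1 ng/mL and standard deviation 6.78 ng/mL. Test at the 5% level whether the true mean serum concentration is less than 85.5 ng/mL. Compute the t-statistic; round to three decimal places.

H0: μ = 85.5; H1: μ < 85.5 (one-sample t-test, left-tailed).
t = (x̄ − μ₀)/(s/√n) = (84.1 − 85.5)/(6.78/√36) = -1.239
df = n − 1 = 35
p-value = P(T ≤ -1.239) ≈ 0.112
Since p ≈ 0.112 > α = 0.05, fail to reject H0; the evidence is not statistically significant.

-1.239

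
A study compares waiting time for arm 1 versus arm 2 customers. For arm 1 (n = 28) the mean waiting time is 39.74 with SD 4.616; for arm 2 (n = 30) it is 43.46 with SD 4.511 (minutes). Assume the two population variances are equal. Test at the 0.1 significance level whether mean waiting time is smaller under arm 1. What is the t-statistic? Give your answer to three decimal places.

Let group 1 = arm 1, group 2 = arm 2. H0: μ_1 = μ_2; H1: μ_1 < μ_2 (two-sample pooled-variance t-test, left-tailed).
s_p² = [(28−1)·4.616² + (30−1)·4.511²]/(28+30−2) = 20.8112
t = (39.74 − 43.46)/√[20.8112·(1/28 + 1/30)] = -3.103
df = n₁ + n₂ − 2 = 56
p-value = P(T ≤ -3.103) ≈ 0.001
Since p ≈ 0.001 < α = 0.1, reject H0; the data support H1.

-3.103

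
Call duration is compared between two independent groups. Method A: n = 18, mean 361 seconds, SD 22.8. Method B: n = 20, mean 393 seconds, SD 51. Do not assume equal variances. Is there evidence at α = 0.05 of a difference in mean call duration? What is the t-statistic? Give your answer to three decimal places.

Let group 1 = method A, group 2 = method B. H0: μ_1 = μ_2; H1: μ_1 ≠ μ_2 (Welch's two-sample t-test, two-sided).
t = (x̄_1 − x̄_2)/√(s_1²/n_1 + s_2²/n_2) = (361 − 393)/√(22.8²/18 + 51²/20) = -2.538
Welch–Satterthwaite df ≈ 26.89
Two-sided p-value ≈ 0.0172
Since p ≈ 0.0172 < α = 0.05, reject H0; the data support H1.

-2.538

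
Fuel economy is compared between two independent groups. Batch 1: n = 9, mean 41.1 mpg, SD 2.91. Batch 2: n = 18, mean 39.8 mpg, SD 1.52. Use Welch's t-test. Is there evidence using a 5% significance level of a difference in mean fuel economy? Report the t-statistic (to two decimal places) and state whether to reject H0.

Let group 1 = batch 1, group 2 = batch 2. H0: μ_1 = μ_2; H1: μ_1 ≠ μ_2 (Welch's two-sample t-test, two-sided).
t = (x̄_1 − x̄_2)/√(s_1²/n_1 + s_2²/n_2) = (41.1 − 39.8)/√(2.91²/9 + 1.52²/18) = 1.26
Welch–Satterthwaite df ≈ 10.24
Two-sided p-value ≈ 0.2366
Since p ≈ 0.2366 > α = 0.05, fail to reject H0; the data do not provide sufficient evidence against H0.

t = 1.26; fail to reject H0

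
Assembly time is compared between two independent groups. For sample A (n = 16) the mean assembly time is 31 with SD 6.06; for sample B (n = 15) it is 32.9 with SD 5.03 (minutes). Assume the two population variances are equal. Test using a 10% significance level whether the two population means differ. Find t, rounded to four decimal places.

-0.9463

Let group 1 = sample A, group 2 = sample B. H0: μ_1 = μ_2; H1: μ_1 ≠ μ_2 (two-sample pooled-variance t-test, two-sided).
s_p² = [(16−1)·6.06² + (15−1)·5.03²]/(16+15−2) = 31.2092
t = (31 − 32.9)/√[31.2092·(1/16 + 1/15)] = -0.9463
df = n₁ + n₂ − 2 = 29
Two-sided p-value ≈ 0.352
Since p ≈ 0.352 > α = 0.1, fail to reject H0; the evidence is not statistically significant.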